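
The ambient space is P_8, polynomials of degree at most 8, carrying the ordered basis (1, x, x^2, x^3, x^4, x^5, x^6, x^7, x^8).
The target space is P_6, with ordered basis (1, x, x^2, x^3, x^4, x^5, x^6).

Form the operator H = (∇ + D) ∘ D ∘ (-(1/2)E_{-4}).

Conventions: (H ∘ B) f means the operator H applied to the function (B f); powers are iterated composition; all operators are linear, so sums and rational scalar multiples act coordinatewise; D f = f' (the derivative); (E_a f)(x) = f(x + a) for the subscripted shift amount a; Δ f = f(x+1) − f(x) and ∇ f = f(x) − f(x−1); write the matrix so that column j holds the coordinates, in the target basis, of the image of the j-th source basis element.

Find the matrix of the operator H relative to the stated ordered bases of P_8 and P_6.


image of 1: 0
image of x: 0
image of x^2: -2
image of x^3: -6x + 51/2
image of x^4: -12x^2 + 102x - 218
image of x^5: -20x^3 + 255x^2 - 1090x + 3125/2
image of x^6: -30x^4 + 510x^3 - 3270x^2 + 9375x - 10143
image of x^7: -42x^5 + (1785/2)x^4 - 7630x^3 + (65625/2)x^2 - 71001x + 123711/2
image of x^8: -56x^6 + 1428x^5 - 15260x^4 + 87500x^3 - 284004x^2 + 494844x - 361652
each image's coordinates form column j of the matrix

the matrix is [[0, 0, -2, 51/2, -218, 3125/2, -10143, 123711/2, -361652]; [0, 0, 0, -6, 102, -1090, 9375, -71001, 494844]; [0, 0, 0, 0, -12, 255, -3270, 65625/2, -284004]; [0, 0, 0, 0, 0, -20, 510, -7630, 87500]; [0, 0, 0, 0, 0, 0, -30, 1785/2, -15260]; [0, 0, 0, 0, 0, 0, 0, -42, 1428]; [0, 0, 0, 0, 0, 0, 0, 0, -56]] (rows listed top to bottom)


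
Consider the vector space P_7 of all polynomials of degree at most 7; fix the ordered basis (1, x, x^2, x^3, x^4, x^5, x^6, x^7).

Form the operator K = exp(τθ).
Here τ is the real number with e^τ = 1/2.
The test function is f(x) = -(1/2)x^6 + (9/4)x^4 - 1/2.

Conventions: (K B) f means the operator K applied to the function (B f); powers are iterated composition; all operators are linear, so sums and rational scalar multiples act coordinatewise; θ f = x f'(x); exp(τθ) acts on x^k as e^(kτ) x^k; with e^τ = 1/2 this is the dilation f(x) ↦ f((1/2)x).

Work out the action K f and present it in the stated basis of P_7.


exp(τθ) x^k = e^(kτ) x^k; with e^τ = 1/2 this sends x^k to (1/2)^k x^k
x^4 ↦ 1/16 x^4
x^6 ↦ 1/64 x^6
applying this coordinatewise to f: exp(τθ) f = -(1/128)x^6 + (9/64)x^4 - 1/2

the result is g(x) = -(1/128)x^6 + (9/64)x^4 - 1/2


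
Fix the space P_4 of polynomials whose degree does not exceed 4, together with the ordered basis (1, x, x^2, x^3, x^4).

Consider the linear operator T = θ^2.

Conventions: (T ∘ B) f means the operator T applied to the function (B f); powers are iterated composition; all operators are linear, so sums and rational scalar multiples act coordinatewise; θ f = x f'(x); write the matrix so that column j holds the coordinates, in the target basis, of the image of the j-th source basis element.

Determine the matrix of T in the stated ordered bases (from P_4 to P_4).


the matrix is [[0, 0, 0, 0, 0]; [0, 1, 0, 0, 0]; [0, 0, 4, 0, 0]; [0, 0, 0, 9, 0]; [0, 0, 0, 0, 16]] (rows listed top to bottom)

image of 1: 0
image of x: x
image of x^2: 4x^2
image of x^3: 9x^3
image of x^4: 16x^4
each image's coordinates form column j of the matrix


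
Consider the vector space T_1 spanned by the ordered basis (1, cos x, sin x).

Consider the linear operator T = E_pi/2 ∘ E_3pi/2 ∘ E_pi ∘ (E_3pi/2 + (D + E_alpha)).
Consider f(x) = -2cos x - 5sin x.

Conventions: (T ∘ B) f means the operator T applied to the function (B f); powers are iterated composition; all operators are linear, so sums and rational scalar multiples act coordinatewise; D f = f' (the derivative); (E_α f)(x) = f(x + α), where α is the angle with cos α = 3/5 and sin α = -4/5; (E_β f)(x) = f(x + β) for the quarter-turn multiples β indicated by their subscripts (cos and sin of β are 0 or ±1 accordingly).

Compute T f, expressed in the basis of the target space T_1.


E_3pi/2 f = 5cos x - 2sin x
D f = -5cos x + 2sin x
E_alpha f = (14/5)cos x - (23/5)sin x
(D + E_alpha) f = -(11/5)cos x - (13/5)sin x
(E_3pi/2 + (D + E_alpha)) f = (14/5)cos x - (23/5)sin x
E_pi (E_3pi/2 + (D + E_alpha)) f = -(14/5)cos x + (23/5)sin x
E_3pi/2 E_pi (E_3pi/2 + (D + E_alpha)) f = -(23/5)cos x - (14/5)sin x
E_pi/2 E_3pi/2 E_pi (E_3pi/2 + (D + E_alpha)) f = -(14/5)cos x + (23/5)sin x

the image equals g(x) = -(14/5)cos x + (23/5)sin x


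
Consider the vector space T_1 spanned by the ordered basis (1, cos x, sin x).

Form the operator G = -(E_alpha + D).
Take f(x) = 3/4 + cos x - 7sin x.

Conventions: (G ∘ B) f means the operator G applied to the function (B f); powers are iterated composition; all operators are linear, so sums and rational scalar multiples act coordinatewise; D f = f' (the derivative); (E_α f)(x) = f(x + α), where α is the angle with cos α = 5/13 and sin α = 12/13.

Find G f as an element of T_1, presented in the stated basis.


E_alpha f = 3/4 - (79/13)cos x - (47/13)sin x
D f = -7cos x - sin x
(E_alpha + D) f = 3/4 - (170/13)cos x - (60/13)sin x
(-(E_alpha + D)) f = -3/4 + (170/13)cos x + (60/13)sin x

g(x) = -3/4 + (170/13)cos x + (60/13)sin x


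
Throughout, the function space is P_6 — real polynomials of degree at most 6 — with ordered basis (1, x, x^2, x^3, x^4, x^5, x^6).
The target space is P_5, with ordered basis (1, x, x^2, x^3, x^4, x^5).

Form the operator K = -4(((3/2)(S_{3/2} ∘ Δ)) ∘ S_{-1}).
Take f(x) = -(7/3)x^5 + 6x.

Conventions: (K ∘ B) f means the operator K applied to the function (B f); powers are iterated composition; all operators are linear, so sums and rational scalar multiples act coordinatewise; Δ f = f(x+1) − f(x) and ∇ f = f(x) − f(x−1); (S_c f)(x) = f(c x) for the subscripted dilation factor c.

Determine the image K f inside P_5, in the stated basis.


S_{-1} f = (7/3)x^5 - 6x
Δ S_{-1} f = (35/3)x^4 + (70/3)x^3 + (70/3)x^2 + (35/3)x - 11/3
S_{3/2} Δ S_{-1} f = (945/16)x^4 + (315/4)x^3 + (105/2)x^2 + (35/2)x - 11/3
((3/2)(S_{3/2} ∘ Δ)) S_{-1} f = (2835/32)x^4 + (945/8)x^3 + (315/4)x^2 + (105/4)x - 11/2
(-4(((3/2)(S_{3/2} ∘ Δ)) ∘ S_{-1})) f = -(2835/8)x^4 - (945/2)x^3 - 315x^2 - 105x + 22

the image equals g(x) = -(2835/8)x^4 - (945/2)x^3 - 315x^2 - 105x + 22


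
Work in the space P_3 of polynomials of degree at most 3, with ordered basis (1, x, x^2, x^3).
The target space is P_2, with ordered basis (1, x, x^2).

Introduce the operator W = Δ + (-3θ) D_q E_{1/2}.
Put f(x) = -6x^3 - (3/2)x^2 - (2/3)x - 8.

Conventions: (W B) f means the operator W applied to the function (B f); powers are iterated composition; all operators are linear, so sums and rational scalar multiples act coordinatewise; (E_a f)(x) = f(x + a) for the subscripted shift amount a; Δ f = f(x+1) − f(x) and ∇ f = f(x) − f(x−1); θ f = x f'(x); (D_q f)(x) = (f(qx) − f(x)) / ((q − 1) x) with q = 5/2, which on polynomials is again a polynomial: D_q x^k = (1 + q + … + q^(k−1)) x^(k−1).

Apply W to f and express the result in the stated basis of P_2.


the result is g(x) = 333x^2 + (357/4)x - 49/6

Δ f = -18x^2 - 21x - 49/6
E_{1/2} f = -6x^3 - (21/2)x^2 - (20/3)x - 227/24
D_q E_{1/2} f = -(117/2)x^2 - (147/4)x - 20/3
θ (D_q E_{1/2}) f = -117x^2 - (147/4)x
(-3θ) (D_q E_{1/2}) f = 351x^2 + (441/4)x
(Δ + (-3θ) D_q E_{1/2}) f = 333x^2 + (357/4)x - 49/6


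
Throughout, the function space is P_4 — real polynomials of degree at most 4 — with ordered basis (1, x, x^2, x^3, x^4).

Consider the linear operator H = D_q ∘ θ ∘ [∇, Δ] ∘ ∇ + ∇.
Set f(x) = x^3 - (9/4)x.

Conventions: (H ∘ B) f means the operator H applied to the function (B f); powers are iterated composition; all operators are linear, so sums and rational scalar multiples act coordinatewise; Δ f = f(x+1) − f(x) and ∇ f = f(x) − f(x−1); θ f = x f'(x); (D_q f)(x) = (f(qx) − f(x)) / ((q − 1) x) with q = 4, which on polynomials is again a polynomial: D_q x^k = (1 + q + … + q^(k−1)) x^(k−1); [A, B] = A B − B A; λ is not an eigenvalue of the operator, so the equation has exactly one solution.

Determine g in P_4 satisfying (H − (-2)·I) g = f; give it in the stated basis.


the image equals g(x) = (1/2)x^3 - (3/4)x^2 + (3/8)x - 13/16

write g with unknown coordinates in the stated basis and equate coefficients in (H − (-2)·I) g = f
solving from the highest basis element down gives g = (1/2)x^3 - (3/4)x^2 + (3/8)x - 13/16
check: H g = (3/2)x^2 - 3x + 13/8
so H g − (-2)·g = x^3 - (9/4)x = f ✓


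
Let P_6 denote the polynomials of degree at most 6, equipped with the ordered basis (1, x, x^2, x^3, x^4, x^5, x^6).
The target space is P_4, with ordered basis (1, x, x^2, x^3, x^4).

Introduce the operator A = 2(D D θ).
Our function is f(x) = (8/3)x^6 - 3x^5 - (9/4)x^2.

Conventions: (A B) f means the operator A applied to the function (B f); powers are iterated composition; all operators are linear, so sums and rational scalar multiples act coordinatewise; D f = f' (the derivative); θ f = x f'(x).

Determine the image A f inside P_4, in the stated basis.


θ f = 16x^6 - 15x^5 - (9/2)x^2
D θ f = 96x^5 - 75x^4 - 9x
D D θ f = 480x^4 - 300x^3 - 9
(2(D D θ)) f = 960x^4 - 600x^3 - 18

g(x) = 960x^4 - 600x^3 - 18


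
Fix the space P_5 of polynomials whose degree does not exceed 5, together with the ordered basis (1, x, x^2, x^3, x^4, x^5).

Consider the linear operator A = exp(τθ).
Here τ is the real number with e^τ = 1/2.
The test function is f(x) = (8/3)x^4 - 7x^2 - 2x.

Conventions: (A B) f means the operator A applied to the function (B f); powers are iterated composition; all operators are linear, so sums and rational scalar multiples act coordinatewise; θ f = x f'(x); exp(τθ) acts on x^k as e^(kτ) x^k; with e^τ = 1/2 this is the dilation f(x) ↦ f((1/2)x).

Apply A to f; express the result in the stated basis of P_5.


exp(τθ) x^k = e^(kτ) x^k; with e^τ = 1/2 this sends x^k to (1/2)^k x^k
x ↦ 1/2 x
x^2 ↦ 1/4 x^2
x^4 ↦ 1/16 x^4
applying this coordinatewise to f: exp(τθ) f = (1/6)x^4 - (7/4)x^2 - x

the image equals g(x) = (1/6)x^4 - (7/4)x^2 - x


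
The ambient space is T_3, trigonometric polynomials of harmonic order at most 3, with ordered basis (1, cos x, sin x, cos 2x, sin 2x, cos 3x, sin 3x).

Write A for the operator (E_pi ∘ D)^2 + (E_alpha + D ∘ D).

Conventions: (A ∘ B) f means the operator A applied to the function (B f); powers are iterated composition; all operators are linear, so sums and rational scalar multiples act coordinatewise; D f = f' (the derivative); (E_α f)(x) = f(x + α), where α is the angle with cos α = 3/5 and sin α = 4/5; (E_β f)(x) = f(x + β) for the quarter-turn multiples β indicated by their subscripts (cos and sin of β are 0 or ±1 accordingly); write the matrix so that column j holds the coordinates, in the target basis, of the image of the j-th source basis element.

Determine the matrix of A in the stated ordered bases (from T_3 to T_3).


image of 1: 1
image of cos x: -(7/5)cos x - (4/5)sin x
image of sin x: (4/5)cos x - (7/5)sin x
image of cos 2x: -(207/25)cos 2x - (24/25)sin 2x
image of sin 2x: (24/25)cos 2x - (207/25)sin 2x
image of cos 3x: -(2367/125)cos 3x - (44/125)sin 3x
image of sin 3x: (44/125)cos 3x - (2367/125)sin 3x
each image's coordinates form column j of the matrix

the matrix is [[1, 0, 0, 0, 0, 0, 0]; [0, -7/5, 4/5, 0, 0, 0, 0]; [0, -4/5, -7/5, 0, 0, 0, 0]; [0, 0, 0, -207/25, 24/25, 0, 0]; [0, 0, 0, -24/25, -207/25, 0, 0]; [0, 0, 0, 0, 0, -2367/125, 44/125]; [0, 0, 0, 0, 0, -44/125, -2367/125]] (rows listed top to bottom)


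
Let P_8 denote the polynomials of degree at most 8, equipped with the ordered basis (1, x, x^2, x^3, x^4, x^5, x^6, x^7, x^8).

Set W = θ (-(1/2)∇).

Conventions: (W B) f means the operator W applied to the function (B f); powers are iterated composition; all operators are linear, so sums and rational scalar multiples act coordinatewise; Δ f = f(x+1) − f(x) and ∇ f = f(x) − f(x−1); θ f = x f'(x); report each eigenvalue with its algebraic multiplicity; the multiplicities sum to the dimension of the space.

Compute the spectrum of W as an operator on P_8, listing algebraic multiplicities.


image of 1: 0
image of x: 0
image of x^2: -x
image of x^3: -3x^2 + (3/2)x
image of x^4: -6x^3 + 6x^2 - 2x
image of x^5: -10x^4 + 15x^3 - 10x^2 + (5/2)x
image of x^6: -15x^5 + 30x^4 - 30x^3 + 15x^2 - 3x
image of x^7: -21x^6 + (105/2)x^5 - 70x^4 + (105/2)x^3 - 21x^2 + (7/2)x
image of x^8: -28x^7 + 84x^6 - 140x^5 + 140x^4 - 84x^3 + 28x^2 - 4x
the matrix is upper triangular; its diagonal is (0, 0, 0, 0, 0, 0, 0, 0, 0)
for a triangular matrix the eigenvalues are the diagonal entries, with algebraic multiplicity their repetition count

λ = 0 (multiplicity 9)


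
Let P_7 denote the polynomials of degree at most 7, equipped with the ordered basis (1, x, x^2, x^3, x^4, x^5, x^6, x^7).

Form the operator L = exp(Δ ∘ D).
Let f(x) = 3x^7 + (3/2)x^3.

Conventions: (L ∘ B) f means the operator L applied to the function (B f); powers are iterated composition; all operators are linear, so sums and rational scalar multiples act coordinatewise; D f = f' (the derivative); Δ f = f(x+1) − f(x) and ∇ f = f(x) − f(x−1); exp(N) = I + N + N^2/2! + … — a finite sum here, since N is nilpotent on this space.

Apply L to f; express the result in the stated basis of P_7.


g(x) = 3x^7 + 126x^5 + 315x^4 + (3363/2)x^3 + 4095x^2 + 7065x + 11391/2

order-1 term: 126x^5 + 315x^4 + 420x^3 + 315x^2 + 135x + 51/2
order-2 term: 1260x^3 + 3780x^2 + 4410x + 1890
order-3 term: 2520x + 3780
the series for exp(Δ ∘ D) f terminates at order 3
exp(Δ ∘ D) f = 3x^7 + 126x^5 + 315x^4 + (3363/2)x^3 + 4095x^2 + 7065x + 11391/2


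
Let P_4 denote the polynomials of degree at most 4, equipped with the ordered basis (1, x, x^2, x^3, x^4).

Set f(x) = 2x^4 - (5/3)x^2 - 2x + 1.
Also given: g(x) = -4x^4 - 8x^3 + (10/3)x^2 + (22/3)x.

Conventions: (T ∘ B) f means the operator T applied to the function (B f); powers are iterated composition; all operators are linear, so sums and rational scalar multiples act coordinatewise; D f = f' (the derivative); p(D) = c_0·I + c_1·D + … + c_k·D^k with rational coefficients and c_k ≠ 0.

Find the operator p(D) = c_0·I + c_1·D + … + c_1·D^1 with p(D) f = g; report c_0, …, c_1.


D^0 f = 2x^4 - (5/3)x^2 - 2x + 1
D^1 f = 8x^3 - (10/3)x - 2
matching coefficients of g against c_0 f + c_1 Df + … from the top degree down determines the c_i
solution: c_0 = -2, c_1 = -1

p(D) = -2·I − D, i.e. c_0 = -2, c_1 = -1


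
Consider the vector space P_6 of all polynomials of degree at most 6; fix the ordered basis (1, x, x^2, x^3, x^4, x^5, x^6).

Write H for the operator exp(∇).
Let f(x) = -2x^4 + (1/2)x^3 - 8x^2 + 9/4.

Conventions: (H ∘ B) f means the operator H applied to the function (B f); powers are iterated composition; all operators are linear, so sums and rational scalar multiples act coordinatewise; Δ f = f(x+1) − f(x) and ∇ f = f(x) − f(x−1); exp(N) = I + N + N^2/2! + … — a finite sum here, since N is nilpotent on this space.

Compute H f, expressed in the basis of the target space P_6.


order-1 term: -8x^3 + (27/2)x^2 - (51/2)x + 21/2
order-2 term: -12x^2 + (51/2)x - 47/2
order-3 term: -8x + 25/2
order-4 term: -2
the series for exp(∇) f terminates at order 4
exp(∇) f = -2x^4 - (15/2)x^3 - (13/2)x^2 - 8x - 1/4

the result is g(x) = -2x^4 - (15/2)x^3 - (13/2)x^2 - 8x - 1/4


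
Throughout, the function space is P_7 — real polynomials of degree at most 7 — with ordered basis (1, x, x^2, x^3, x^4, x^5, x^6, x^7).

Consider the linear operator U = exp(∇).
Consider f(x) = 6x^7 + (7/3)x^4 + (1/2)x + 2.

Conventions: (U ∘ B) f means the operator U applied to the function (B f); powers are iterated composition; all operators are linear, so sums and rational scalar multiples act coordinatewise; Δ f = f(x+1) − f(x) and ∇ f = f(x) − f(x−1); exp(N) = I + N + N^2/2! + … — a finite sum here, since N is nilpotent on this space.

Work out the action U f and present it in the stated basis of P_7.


g(x) = 6x^7 + 42x^6 - (623/3)x^4 + (658/3)x^3 + 252x^2 - (2321/6)x + 353/6

order-1 term: 42x^6 - 126x^5 + 210x^4 - (602/3)x^3 + 112x^2 - (98/3)x + 25/6
order-2 term: 126x^5 - 630x^4 + 1470x^3 - 1876x^2 + 1274x - 1085/3
order-3 term: 210x^4 - 1260x^3 + 3150x^2 - (11312/3)x + 1792
order-4 term: 210x^3 - 1260x^2 + 2730x - 6293/3
order-5 term: 126x^2 - 630x + 840
order-6 term: 42x - 126
order-7 term: 6
the series for exp(∇) f terminates at order 7
exp(∇) f = 6x^7 + 42x^6 - (623/3)x^4 + (658/3)x^3 + 252x^2 - (2321/6)x + 353/6


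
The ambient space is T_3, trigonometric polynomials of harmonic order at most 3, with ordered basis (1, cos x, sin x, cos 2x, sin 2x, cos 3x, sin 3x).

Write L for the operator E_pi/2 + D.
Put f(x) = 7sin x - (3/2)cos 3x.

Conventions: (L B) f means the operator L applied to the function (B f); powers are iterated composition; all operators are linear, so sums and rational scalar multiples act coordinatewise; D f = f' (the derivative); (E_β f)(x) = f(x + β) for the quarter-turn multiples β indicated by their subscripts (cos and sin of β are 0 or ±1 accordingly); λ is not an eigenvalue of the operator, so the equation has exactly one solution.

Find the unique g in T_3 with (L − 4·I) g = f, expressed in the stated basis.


write g with unknown coordinates in the stated basis and equate coefficients in (L − 4·I) g = f
solving from the highest basis element down gives g = -(7/10)cos x - (7/5)sin x + (3/10)cos 3x - (3/20)sin 3x
check: L g = -(14/5)cos x + (7/5)sin x - (3/10)cos 3x - (3/5)sin 3x
so L g − 4·g = 7sin x - (3/2)cos 3x = f ✓

g(x) = -(7/10)cos x - (7/5)sin x + (3/10)cos 3x - (3/20)sin 3x


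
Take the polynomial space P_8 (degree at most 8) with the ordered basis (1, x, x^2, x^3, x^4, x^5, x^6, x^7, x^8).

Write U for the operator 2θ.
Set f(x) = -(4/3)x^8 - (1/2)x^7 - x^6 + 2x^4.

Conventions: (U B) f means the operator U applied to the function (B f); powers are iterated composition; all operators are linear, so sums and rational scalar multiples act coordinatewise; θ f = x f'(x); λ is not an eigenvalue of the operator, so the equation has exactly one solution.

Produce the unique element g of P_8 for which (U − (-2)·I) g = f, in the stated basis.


the image equals g(x) = -(2/27)x^8 - (1/32)x^7 - (1/14)x^6 + (1/5)x^4

write g with unknown coordinates in the stated basis and equate coefficients in (U − (-2)·I) g = f
solving from the highest basis element down gives g = -(2/27)x^8 - (1/32)x^7 - (1/14)x^6 + (1/5)x^4
check: U g = -(32/27)x^8 - (7/16)x^7 - (6/7)x^6 + (8/5)x^4
so U g − (-2)·g = -(4/3)x^8 - (1/2)x^7 - x^6 + 2x^4 = f ✓


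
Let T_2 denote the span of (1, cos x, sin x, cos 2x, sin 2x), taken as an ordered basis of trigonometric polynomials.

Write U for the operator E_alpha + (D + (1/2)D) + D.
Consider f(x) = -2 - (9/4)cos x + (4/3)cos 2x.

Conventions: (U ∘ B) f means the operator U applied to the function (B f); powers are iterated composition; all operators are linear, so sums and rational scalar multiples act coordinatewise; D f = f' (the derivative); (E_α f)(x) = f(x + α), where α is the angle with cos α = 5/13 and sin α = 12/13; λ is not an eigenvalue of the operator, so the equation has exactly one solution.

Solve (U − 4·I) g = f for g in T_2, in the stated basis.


the image equals g(x) = 2/3 + (423/1289)cos x - (801/2578)sin x - (106/925)cos 2x + (386/2775)sin 2x

write g with unknown coordinates in the stated basis and equate coefficients in (U − 4·I) g = f
solving from the highest basis element down gives g = 2/3 + (423/1289)cos x - (801/2578)sin x - (106/925)cos 2x + (386/2775)sin 2x
check: U g = 2/3 - (4833/5156)cos x - (1602/1289)sin x + (2428/2775)cos 2x + (1544/2775)sin 2x
so U g − 4·g = -2 - (9/4)cos x + (4/3)cos 2x = f ✓


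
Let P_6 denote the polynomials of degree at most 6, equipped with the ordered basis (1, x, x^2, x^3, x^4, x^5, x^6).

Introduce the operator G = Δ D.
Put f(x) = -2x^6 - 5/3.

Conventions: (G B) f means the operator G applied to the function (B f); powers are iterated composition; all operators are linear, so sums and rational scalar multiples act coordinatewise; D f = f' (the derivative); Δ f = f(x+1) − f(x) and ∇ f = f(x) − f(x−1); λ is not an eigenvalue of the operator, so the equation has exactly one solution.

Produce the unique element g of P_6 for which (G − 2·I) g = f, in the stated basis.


write g with unknown coordinates in the stated basis and equate coefficients in (G − 2·I) g = f
solving from the highest basis element down gives g = x^6 + 15x^4 + 30x^3 + 120x^2 + 195x + 1193/6
check: G g = 30x^4 + 60x^3 + 240x^2 + 390x + 396
so G g − 2·g = -2x^6 - 5/3 = f ✓

the result is g(x) = x^6 + 15x^4 + 30x^3 + 120x^2 + 195x + 1193/6


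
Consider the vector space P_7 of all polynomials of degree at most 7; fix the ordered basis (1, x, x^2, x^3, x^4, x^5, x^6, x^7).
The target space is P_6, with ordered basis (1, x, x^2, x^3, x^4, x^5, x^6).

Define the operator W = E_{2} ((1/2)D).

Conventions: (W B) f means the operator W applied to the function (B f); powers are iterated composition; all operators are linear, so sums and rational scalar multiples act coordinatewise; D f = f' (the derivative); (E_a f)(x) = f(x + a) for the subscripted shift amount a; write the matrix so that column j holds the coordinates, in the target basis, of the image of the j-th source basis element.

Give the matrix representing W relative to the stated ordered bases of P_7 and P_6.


the matrix is [[0, 1/2, 2, 6, 16, 40, 96, 224]; [0, 0, 1, 6, 24, 80, 240, 672]; [0, 0, 0, 3/2, 12, 60, 240, 840]; [0, 0, 0, 0, 2, 20, 120, 560]; [0, 0, 0, 0, 0, 5/2, 30, 210]; [0, 0, 0, 0, 0, 0, 3, 42]; [0, 0, 0, 0, 0, 0, 0, 7/2]] (rows listed top to bottom)

image of 1: 0
image of x: 1/2
image of x^2: x + 2
image of x^3: (3/2)x^2 + 6x + 6
image of x^4: 2x^3 + 12x^2 + 24x + 16
image of x^5: (5/2)x^4 + 20x^3 + 60x^2 + 80x + 40
image of x^6: 3x^5 + 30x^4 + 120x^3 + 240x^2 + 240x + 96
image of x^7: (7/2)x^6 + 42x^5 + 210x^4 + 560x^3 + 840x^2 + 672x + 224
each image's coordinates form column j of the matrix


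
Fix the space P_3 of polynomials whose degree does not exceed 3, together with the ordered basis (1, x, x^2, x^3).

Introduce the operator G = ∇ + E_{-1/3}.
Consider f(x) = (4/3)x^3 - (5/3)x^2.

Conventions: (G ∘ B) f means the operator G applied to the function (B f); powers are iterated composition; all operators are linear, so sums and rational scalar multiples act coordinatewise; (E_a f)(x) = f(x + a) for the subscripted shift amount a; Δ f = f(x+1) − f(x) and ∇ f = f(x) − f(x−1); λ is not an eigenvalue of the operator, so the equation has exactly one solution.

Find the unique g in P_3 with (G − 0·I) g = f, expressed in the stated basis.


write g with unknown coordinates in the stated basis and equate coefficients in (G − 0·I) g = f
solving from the highest basis element down gives g = (4/3)x^3 - (13/3)x^2 + (28/3)x - 920/81
check: G g = (4/3)x^3 - (5/3)x^2
so G g − 0·g = (4/3)x^3 - (5/3)x^2 = f ✓

g(x) = (4/3)x^3 - (13/3)x^2 + (28/3)x - 920/81


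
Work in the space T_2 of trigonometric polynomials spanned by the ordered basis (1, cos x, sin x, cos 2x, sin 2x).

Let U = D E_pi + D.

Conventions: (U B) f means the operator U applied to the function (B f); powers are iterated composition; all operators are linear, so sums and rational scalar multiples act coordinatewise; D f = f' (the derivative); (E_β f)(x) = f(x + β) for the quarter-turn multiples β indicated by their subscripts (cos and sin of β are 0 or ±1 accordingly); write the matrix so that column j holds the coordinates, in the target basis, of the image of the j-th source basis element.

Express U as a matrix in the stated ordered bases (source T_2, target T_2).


image of 1: 0
image of cos x: 0
image of sin x: 0
image of cos 2x: -4sin 2x
image of sin 2x: 4cos 2x
each image's coordinates form column j of the matrix

the matrix is [[0, 0, 0, 0, 0]; [0, 0, 0, 0, 0]; [0, 0, 0, 0, 0]; [0, 0, 0, 0, 4]; [0, 0, 0, -4, 0]] (rows listed top to bottom)


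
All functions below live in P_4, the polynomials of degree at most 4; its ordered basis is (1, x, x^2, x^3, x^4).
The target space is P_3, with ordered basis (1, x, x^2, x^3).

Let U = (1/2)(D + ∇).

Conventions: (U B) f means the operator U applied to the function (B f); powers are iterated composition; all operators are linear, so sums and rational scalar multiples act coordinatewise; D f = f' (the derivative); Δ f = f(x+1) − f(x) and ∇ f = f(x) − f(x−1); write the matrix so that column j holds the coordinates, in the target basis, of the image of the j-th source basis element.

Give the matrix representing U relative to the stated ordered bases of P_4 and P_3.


the matrix is [[0, 1, -1/2, 1/2, -1/2]; [0, 0, 2, -3/2, 2]; [0, 0, 0, 3, -3]; [0, 0, 0, 0, 4]] (rows listed top to bottom)

image of 1: 0
image of x: 1
image of x^2: 2x - 1/2
image of x^3: 3x^2 - (3/2)x + 1/2
image of x^4: 4x^3 - 3x^2 + 2x - 1/2
each image's coordinates form column j of the matrix


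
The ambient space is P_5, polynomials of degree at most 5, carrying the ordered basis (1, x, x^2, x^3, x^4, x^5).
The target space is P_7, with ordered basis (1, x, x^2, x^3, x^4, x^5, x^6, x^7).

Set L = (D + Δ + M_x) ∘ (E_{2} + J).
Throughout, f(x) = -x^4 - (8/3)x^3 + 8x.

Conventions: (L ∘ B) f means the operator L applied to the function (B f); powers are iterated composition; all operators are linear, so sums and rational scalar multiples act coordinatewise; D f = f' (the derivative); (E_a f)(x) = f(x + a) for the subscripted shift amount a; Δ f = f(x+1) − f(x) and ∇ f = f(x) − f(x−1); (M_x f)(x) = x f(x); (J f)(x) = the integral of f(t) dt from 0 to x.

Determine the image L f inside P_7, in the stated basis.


E_{2} f = -x^4 - (32/3)x^3 - 40x^2 - 56x - 64/3
J f = -(1/5)x^5 - (2/3)x^4 + 4x^2
(E_{2} + J) f = -(1/5)x^5 - (5/3)x^4 - (32/3)x^3 - 36x^2 - 56x - 64/3
D (E_{2} + J) f = -x^4 - (20/3)x^3 - 32x^2 - 72x - 56
Δ (E_{2} + J) f = -x^4 - (26/3)x^3 - 44x^2 - (335/3)x - 1568/15
M_x (E_{2} + J) f = -(1/5)x^6 - (5/3)x^5 - (32/3)x^4 - 36x^3 - 56x^2 - (64/3)x
(D + Δ + M_x) (E_{2} + J) f = -(1/5)x^6 - (5/3)x^5 - (38/3)x^4 - (154/3)x^3 - 132x^2 - 205x - 2408/15

the image equals g(x) = -(1/5)x^6 - (5/3)x^5 - (38/3)x^4 - (154/3)x^3 - 132x^2 - 205x - 2408/15


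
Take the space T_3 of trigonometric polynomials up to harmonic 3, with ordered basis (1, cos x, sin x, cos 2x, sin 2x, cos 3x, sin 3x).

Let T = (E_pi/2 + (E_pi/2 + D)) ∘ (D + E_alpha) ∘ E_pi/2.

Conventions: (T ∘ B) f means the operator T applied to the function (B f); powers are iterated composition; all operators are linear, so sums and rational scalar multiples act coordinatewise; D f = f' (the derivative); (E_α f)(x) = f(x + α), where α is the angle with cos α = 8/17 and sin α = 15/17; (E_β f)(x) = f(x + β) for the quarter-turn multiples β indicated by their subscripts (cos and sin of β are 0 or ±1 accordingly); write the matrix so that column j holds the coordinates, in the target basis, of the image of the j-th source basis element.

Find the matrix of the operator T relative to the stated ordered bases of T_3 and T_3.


image of 1: 2
image of cos x: -(24/17)cos x + (96/17)sin x
image of sin x: -(96/17)cos x - (24/17)sin x
image of cos 2x: (1314/289)cos 2x - (1958/289)sin 2x
image of sin 2x: (1958/289)cos 2x + (1314/289)sin 2x
image of cos 3x: -(4888/4913)cos 3x - (14244/4913)sin 3x
image of sin 3x: (14244/4913)cos 3x - (4888/4913)sin 3x
each image's coordinates form column j of the matrix

the matrix is [[2, 0, 0, 0, 0, 0, 0]; [0, -24/17, -96/17, 0, 0, 0, 0]; [0, 96/17, -24/17, 0, 0, 0, 0]; [0, 0, 0, 1314/289, 1958/289, 0, 0]; [0, 0, 0, -1958/289, 1314/289, 0, 0]; [0, 0, 0, 0, 0, -4888/4913, 14244/4913]; [0, 0, 0, 0, 0, -14244/4913, -4888/4913]] (rows listed top to bottom)


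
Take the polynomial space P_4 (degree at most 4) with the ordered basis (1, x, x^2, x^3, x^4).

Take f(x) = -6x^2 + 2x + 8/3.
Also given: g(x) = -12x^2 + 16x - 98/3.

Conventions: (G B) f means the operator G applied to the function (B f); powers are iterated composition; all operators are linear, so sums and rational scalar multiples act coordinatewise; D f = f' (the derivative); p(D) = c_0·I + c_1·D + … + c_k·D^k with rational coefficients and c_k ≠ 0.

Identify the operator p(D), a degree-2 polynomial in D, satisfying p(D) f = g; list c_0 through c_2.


D^0 f = -6x^2 + 2x + 8/3
D^1 f = -12x + 2
D^2 f = -12
matching coefficients of g against c_0 f + c_1 Df + … from the top degree down determines the c_i
solution: c_0 = 2, c_1 = -1, c_2 = 3

c_0 = 2, c_1 = -1, c_2 = 3


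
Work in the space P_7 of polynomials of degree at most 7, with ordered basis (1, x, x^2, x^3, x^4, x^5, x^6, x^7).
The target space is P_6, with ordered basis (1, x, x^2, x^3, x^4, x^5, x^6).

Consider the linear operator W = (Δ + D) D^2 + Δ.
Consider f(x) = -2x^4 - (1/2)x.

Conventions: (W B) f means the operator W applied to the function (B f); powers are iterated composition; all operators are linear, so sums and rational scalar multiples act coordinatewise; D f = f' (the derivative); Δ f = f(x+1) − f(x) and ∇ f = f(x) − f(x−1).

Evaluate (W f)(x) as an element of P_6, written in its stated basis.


the image equals g(x) = -8x^3 - 12x^2 - 104x - 53/2

D f = -8x^3 - 1/2
D D f = -24x^2
Δ D^2 f = -48x - 24
D D^2 f = -48x
(Δ + D) D^2 f = -96x - 24
Δ f = -8x^3 - 12x^2 - 8x - 5/2
((Δ + D) D^2 + Δ) f = -8x^3 - 12x^2 - 104x - 53/2


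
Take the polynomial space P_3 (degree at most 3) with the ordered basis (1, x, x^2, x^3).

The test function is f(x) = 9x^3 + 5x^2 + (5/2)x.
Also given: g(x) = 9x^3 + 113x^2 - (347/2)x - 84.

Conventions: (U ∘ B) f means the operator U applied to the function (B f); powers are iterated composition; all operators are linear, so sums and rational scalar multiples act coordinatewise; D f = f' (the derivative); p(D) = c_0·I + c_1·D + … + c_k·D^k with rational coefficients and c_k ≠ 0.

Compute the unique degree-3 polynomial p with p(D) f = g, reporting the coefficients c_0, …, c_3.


D^0 f = 9x^3 + 5x^2 + (5/2)x
D^1 f = 27x^2 + 10x + 5/2
D^2 f = 54x + 10
D^3 f = 54
matching coefficients of g against c_0 f + c_1 Df + … from the top degree down determines the c_i
solution: c_0 = 1, c_1 = 4, c_2 = -4, c_3 = -1

p(D) = I + 4·D − 4·D^2 − D^3, i.e. c_0 = 1, c_1 = 4, c_2 = -4, c_3 = -1


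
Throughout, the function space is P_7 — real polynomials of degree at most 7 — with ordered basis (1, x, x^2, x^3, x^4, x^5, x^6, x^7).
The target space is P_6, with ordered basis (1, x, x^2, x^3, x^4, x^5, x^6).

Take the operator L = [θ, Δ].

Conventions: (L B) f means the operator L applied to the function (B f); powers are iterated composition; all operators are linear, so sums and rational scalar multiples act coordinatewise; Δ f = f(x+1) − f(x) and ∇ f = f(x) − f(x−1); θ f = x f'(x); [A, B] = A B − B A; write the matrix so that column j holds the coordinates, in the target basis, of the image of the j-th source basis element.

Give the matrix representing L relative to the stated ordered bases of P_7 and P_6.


the matrix is [[0, -1, -2, -3, -4, -5, -6, -7]; [0, 0, -2, -6, -12, -20, -30, -42]; [0, 0, 0, -3, -12, -30, -60, -105]; [0, 0, 0, 0, -4, -20, -60, -140]; [0, 0, 0, 0, 0, -5, -30, -105]; [0, 0, 0, 0, 0, 0, -6, -42]; [0, 0, 0, 0, 0, 0, 0, -7]] (rows listed top to bottom)

image of 1: 0
image of x: -1
image of x^2: -2x - 2
image of x^3: -3x^2 - 6x - 3
image of x^4: -4x^3 - 12x^2 - 12x - 4
image of x^5: -5x^4 - 20x^3 - 30x^2 - 20x - 5
image of x^6: -6x^5 - 30x^4 - 60x^3 - 60x^2 - 30x - 6
image of x^7: -7x^6 - 42x^5 - 105x^4 - 140x^3 - 105x^2 - 42x - 7
each image's coordinates form column j of the matrix


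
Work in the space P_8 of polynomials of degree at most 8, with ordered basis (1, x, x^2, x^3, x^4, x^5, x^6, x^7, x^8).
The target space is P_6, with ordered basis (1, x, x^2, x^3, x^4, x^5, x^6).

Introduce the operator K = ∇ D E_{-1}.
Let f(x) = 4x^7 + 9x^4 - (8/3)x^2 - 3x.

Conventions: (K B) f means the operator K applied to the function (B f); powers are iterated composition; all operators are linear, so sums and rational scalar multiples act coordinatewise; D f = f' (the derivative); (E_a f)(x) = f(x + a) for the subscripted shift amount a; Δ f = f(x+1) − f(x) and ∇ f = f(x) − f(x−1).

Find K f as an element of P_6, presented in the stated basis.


the image equals g(x) = 168x^5 - 1260x^4 + 3920x^3 - 6192x^2 + 4884x - 4552/3

E_{-1} f = 4x^7 - 28x^6 + 84x^5 - 131x^4 + 104x^3 - (98/3)x^2 - (17/3)x + 16/3
D E_{-1} f = 28x^6 - 168x^5 + 420x^4 - 524x^3 + 312x^2 - (196/3)x - 17/3
∇ (D E_{-1}) f = 168x^5 - 1260x^4 + 3920x^3 - 6192x^2 + 4884x - 4552/3


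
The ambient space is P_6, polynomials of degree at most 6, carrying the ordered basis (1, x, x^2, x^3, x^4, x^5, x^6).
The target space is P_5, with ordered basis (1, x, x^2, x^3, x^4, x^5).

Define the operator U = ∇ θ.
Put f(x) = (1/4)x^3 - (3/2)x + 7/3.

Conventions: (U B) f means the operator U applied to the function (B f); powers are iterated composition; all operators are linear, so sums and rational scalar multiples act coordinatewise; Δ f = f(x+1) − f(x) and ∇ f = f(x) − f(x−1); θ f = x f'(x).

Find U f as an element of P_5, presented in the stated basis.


θ f = (3/4)x^3 - (3/2)x
∇ θ f = (9/4)x^2 - (9/4)x - 3/4

the image equals g(x) = (9/4)x^2 - (9/4)x - 3/4


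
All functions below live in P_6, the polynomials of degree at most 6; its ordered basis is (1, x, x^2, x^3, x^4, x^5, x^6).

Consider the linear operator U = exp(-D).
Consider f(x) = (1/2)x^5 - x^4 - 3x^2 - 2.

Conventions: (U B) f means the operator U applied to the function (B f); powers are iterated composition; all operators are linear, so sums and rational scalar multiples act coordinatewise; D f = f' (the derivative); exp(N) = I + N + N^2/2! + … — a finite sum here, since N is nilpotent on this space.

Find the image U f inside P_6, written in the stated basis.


order-1 term: -(5/2)x^4 + 4x^3 + 6x
order-2 term: 5x^3 - 6x^2 - 3
order-3 term: -5x^2 + 4x
order-4 term: (5/2)x - 1
order-5 term: -1/2
the series for exp(-D) f terminates at order 5
exp(-D) f = (1/2)x^5 - (7/2)x^4 + 9x^3 - 14x^2 + (25/2)x - 13/2

the image equals g(x) = (1/2)x^5 - (7/2)x^4 + 9x^3 - 14x^2 + (25/2)x - 13/2


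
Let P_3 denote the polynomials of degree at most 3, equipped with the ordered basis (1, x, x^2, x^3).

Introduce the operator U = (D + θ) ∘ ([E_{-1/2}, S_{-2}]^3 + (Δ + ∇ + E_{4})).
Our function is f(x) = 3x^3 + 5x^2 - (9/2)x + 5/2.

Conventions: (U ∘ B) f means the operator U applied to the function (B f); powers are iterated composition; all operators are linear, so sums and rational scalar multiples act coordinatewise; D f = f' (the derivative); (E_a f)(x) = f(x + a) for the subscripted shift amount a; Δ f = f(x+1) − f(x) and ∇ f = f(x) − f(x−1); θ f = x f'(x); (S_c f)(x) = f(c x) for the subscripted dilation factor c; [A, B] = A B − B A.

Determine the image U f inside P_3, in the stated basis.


g(x) = 9x^3 + 127x^2 + (635/2)x + 399/2

S_{-2} f = -24x^3 + 20x^2 + 9x + 5/2
E_{-1/2} S_{-2} f = -24x^3 + 56x^2 - 29x + 6
E_{-1/2} f = 3x^3 + (1/2)x^2 - (29/4)x + 45/8
S_{-2} E_{-1/2} f = -24x^3 + 2x^2 + (29/2)x + 45/8
[E_{-1/2}, S_{-2}] f = 54x^2 - (87/2)x + 3/8
S_{-2} [E_{-1/2}, S_{-2}] f = 216x^2 + 87x + 3/8
E_{-1/2} S_{-2} [E_{-1/2}, S_{-2}] f = 216x^2 - 129x + 87/8
E_{-1/2} [E_{-1/2}, S_{-2}] f = 54x^2 - (195/2)x + 285/8
S_{-2} E_{-1/2} [E_{-1/2}, S_{-2}] f = 216x^2 + 195x + 285/8
[E_{-1/2}, S_{-2}] [E_{-1/2}, S_{-2}] f = -324x - 99/4
S_{-2} [E_{-1/2}, S_{-2}] [E_{-1/2}, S_{-2}] f = 648x - 99/4
E_{-1/2} S_{-2} [E_{-1/2}, S_{-2}] [E_{-1/2}, S_{-2}] f = 648x - 1395/4
E_{-1/2} [E_{-1/2}, S_{-2}] [E_{-1/2}, S_{-2}] f = -324x + 549/4
S_{-2} E_{-1/2} [E_{-1/2}, S_{-2}] [E_{-1/2}, S_{-2}] f = 648x + 549/4
[E_{-1/2}, S_{-2}] [E_{-1/2}, S_{-2}] [E_{-1/2}, S_{-2}] f = -486
Δ f = 9x^2 + 19x + 7/2
∇ f = 9x^2 + x - 13/2
E_{4} f = 3x^3 + 41x^2 + (359/2)x + 513/2
(Δ + ∇ + E_{4}) f = 3x^3 + 59x^2 + (399/2)x + 507/2
([E_{-1/2}, S_{-2}]^3 + (Δ + ∇ + E_{4})) f = 3x^3 + 59x^2 + (399/2)x - 465/2
D ([E_{-1/2}, S_{-2}]^3 + (Δ + ∇ + E_{4})) f = 9x^2 + 118x + 399/2
θ ([E_{-1/2}, S_{-2}]^3 + (Δ + ∇ + E_{4})) f = 9x^3 + 118x^2 + (399/2)x
(D + θ) ([E_{-1/2}, S_{-2}]^3 + (Δ + ∇ + E_{4})) f = 9x^3 + 127x^2 + (635/2)x + 399/2


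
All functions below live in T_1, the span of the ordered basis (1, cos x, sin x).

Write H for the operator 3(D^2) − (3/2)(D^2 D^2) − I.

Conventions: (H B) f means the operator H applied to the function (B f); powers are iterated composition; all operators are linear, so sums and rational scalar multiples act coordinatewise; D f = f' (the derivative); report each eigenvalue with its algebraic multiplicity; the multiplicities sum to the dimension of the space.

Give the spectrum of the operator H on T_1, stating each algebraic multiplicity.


image of 1: -1
image of cos x: -(11/2)cos x
image of sin x: -(11/2)sin x
the matrix is diagonal; its diagonal is (-1, -11/2, -11/2)
for a triangular matrix the eigenvalues are the diagonal entries, with algebraic multiplicity their repetition count

λ = -11/2 (multiplicity 2), λ = -1 (multiplicity 1)


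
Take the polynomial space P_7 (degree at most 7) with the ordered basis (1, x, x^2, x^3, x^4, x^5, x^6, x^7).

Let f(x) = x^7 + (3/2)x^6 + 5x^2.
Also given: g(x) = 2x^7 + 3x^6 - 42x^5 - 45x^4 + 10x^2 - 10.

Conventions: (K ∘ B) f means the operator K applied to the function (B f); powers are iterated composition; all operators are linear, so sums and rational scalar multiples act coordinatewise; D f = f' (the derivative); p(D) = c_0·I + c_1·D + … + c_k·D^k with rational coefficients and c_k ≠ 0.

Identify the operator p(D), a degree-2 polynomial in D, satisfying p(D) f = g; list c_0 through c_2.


D^0 f = x^7 + (3/2)x^6 + 5x^2
D^1 f = 7x^6 + 9x^5 + 10x
D^2 f = 42x^5 + 45x^4 + 10
matching coefficients of g against c_0 f + c_1 Df + … from the top degree down determines the c_i
solution: c_0 = 2, c_1 = 0, c_2 = -1

c_0 = 2, c_1 = 0, c_2 = -1


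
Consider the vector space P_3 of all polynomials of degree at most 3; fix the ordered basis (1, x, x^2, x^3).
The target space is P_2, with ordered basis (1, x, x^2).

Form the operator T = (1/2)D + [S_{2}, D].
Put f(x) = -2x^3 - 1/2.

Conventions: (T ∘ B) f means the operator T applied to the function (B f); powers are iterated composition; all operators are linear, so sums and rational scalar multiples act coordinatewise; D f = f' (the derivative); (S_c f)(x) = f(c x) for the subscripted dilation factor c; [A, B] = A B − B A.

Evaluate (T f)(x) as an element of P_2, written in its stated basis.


the result is g(x) = 21x^2

D f = -6x^2
((1/2)D) f = -3x^2
D f = -6x^2
S_{2} D f = -24x^2
S_{2} f = -16x^3 - 1/2
D S_{2} f = -48x^2
[S_{2}, D] f = 24x^2
((1/2)D + [S_{2}, D]) f = 21x^2


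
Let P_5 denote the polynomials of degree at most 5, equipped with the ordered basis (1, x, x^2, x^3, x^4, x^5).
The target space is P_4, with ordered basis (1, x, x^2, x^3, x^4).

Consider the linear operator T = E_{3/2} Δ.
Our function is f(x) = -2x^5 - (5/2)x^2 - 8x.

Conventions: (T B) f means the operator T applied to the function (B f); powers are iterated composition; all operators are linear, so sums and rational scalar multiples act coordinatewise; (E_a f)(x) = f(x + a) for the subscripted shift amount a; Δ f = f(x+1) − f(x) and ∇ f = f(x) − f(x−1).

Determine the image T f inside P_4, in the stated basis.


Δ f = -10x^4 - 20x^3 - 20x^2 - 15x - 25/2
E_{3/2} Δ f = -10x^4 - 80x^3 - 245x^2 - 345x - 1585/8

the image equals g(x) = -10x^4 - 80x^3 - 245x^2 - 345x - 1585/8


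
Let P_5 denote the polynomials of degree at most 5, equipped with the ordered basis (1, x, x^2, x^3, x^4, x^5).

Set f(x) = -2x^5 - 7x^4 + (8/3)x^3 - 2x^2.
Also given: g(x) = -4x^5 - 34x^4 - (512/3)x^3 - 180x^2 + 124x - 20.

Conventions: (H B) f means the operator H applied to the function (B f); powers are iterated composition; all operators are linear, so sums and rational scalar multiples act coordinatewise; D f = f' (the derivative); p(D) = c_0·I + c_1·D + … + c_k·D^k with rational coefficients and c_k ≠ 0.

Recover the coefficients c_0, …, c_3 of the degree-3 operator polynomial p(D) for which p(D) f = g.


D^0 f = -2x^5 - 7x^4 + (8/3)x^3 - 2x^2
D^1 f = -10x^4 - 28x^3 + 8x^2 - 4x
D^2 f = -40x^3 - 84x^2 + 16x - 4
D^3 f = -120x^2 - 168x + 16
matching coefficients of g against c_0 f + c_1 Df + … from the top degree down determines the c_i
solution: c_0 = 2, c_1 = 2, c_2 = 3, c_3 = -1/2

c_0 = 2, c_1 = 2, c_2 = 3, c_3 = -1/2
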